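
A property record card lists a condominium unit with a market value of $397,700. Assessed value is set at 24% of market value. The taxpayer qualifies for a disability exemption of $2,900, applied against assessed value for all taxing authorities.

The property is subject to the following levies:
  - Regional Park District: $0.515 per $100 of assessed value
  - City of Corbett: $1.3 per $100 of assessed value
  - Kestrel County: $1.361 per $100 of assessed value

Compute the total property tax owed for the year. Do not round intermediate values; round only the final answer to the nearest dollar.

Assessed value = $397,700 × 0.24 = $95,448
Taxable value = $95,448 − $2,900 = $92,548
Regional Park District: $92,548 × 0.00515 = $476.6222
City of Corbett: $92,548 × 0.013 = $1,203.124
Kestrel County: $92,548 × 0.01361 = $1,259.57828
Total = $476.6222 + $1,203.124 + $1,259.57828 = $2,939.32448

$2,939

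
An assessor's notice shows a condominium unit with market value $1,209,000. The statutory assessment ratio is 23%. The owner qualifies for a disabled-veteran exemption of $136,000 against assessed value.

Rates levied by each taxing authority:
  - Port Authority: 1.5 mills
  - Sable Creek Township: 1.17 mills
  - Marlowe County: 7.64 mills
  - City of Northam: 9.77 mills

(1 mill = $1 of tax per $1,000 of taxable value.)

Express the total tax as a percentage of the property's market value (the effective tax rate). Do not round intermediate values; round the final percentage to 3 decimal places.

0.236%

Assessed value = $1,209,000 × 0.23 = $278,070
Taxable value = $278,070 − $136,000 = $142,070
Port Authority: $142,070 × 0.0015 = $213.105
Sable Creek Township: $142,070 × 0.00117 = $166.2219
Marlowe County: $142,070 × 0.00764 = $1,085.4148
City of Northam: $142,070 × 0.00977 = $1,388.0239
Total tax = $2,852.7656
Effective rate = $2,852.7656 ÷ $1,209,000 = 0.236% of market value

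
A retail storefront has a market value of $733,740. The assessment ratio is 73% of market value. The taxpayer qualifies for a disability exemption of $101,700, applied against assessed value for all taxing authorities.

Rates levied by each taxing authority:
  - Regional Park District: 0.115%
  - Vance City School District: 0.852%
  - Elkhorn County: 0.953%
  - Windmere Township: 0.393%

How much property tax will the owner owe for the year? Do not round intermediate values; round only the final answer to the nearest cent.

Assessed value = $733,740 × 0.73 = $535,630.2
Taxable value = $535,630.2 − $101,700 = $433,930.2
Regional Park District: $433,930.2 × 0.00115 = $499.01973
Vance City School District: $433,930.2 × 0.00852 = $3,697.085304
Elkhorn County: $433,930.2 × 0.00953 = $4,135.354806
Windmere Township: $433,930.2 × 0.00393 = $1,705.345686
Total = $499.01973 + $3,697.085304 + $4,135.354806 + $1,705.345686 = $10,036.805526

$10,036.81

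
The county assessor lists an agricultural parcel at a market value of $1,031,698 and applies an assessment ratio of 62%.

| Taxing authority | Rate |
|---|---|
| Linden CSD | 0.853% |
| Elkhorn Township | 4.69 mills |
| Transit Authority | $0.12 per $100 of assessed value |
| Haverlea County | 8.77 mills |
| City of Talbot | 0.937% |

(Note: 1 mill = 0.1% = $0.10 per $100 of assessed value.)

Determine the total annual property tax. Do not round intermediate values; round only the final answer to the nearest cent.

$20,827.09

Assessed value = $1,031,698 × 0.62 = $639,652.76
Linden CSD: $639,652.76 × 0.00853 = $5,456.2380428
Elkhorn Township: $639,652.76 × 0.00469 = $2,999.9714444
Transit Authority: $639,652.76 × 0.0012 = $767.583312
Haverlea County: $639,652.76 × 0.00877 = $5,609.7547052
City of Talbot: $639,652.76 × 0.00937 = $5,993.5463612
Total = $20,827.0938656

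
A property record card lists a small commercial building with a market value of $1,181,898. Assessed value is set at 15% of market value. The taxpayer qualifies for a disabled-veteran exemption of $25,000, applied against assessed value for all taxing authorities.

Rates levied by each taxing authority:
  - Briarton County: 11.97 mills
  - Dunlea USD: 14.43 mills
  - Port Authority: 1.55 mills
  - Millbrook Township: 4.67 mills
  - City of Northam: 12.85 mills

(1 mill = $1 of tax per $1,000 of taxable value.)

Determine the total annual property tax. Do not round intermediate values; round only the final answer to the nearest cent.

Assessed value = $1,181,898 × 0.15 = $177,284.7
Taxable value = $177,284.7 − $25,000 = $152,284.7
Briarton County: $152,284.7 × 0.01197 = $1,822.847859
Dunlea USD: $152,284.7 × 0.01443 = $2,197.468221
Port Authority: $152,284.7 × 0.00155 = $236.041285
Millbrook Township: $152,284.7 × 0.00467 = $711.169549
City of Northam: $152,284.7 × 0.01285 = $1,956.858395
Total = $1,822.847859 + $2,197.468221 + $236.041285 + $711.169549 + $1,956.858395 = $6,924.385309

$6,924.39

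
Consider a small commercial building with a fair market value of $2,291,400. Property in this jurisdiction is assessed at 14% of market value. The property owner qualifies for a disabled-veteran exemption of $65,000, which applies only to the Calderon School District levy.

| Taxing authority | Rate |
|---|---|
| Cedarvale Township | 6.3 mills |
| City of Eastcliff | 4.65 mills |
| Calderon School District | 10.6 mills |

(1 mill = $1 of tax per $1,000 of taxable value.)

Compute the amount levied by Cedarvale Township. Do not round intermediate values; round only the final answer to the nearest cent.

Assessed value = $2,291,400 × 0.14 = $320,796
Cedarvale Township taxable value = $320,796 (exemption does not apply)
Cedarvale Township levy = $320,796 × 0.0063 = $2,021.0148

$2,021.01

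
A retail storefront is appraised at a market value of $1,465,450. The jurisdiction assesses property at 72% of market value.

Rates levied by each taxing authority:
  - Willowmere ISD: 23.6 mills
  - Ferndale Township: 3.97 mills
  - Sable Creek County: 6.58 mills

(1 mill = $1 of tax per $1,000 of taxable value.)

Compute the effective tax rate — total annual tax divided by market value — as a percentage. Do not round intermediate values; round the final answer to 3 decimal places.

Assessed value = $1,465,450 × 0.72 = $1,055,124
Willowmere ISD: $1,055,124 × 0.0236 = $24,900.9264
Ferndale Township: $1,055,124 × 0.00397 = $4,188.84228
Sable Creek County: $1,055,124 × 0.00658 = $6,942.71592
Total tax = $36,032.4846
Effective rate = $36,032.4846 ÷ $1,465,450 = 2.459% of market value

2.459%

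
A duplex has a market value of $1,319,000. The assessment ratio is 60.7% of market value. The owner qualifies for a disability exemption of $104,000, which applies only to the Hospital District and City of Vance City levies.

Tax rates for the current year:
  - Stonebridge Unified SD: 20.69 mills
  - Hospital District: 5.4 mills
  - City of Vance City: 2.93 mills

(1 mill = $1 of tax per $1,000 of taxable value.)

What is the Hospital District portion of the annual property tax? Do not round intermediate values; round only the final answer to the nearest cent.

Assessed value = $1,319,000 × 0.607 = $800,633
Hospital District taxable value = $800,633 − $104,000 = $696,633
Hospital District levy = $696,633 × 0.0054 = $3,761.8182

$3,761.82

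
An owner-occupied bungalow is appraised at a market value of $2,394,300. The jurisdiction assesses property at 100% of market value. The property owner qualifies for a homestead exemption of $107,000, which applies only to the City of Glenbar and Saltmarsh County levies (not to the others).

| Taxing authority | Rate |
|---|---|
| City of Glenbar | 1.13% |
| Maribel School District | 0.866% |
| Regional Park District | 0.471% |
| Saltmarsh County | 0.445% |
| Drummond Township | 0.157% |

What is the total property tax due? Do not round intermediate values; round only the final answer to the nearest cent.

$71,795.82

Assessed value = $2,394,300 × 1 = $2,394,300
City of Glenbar: ($2,394,300 − $107,000) × 0.0113 = $2,287,300 × 0.0113 = $25,846.49
Maribel School District: $2,394,300 × 0.00866 = $20,734.638
Regional Park District: $2,394,300 × 0.00471 = $11,277.153
Saltmarsh County: ($2,394,300 − $107,000) × 0.00445 = $2,287,300 × 0.00445 = $10,178.485
Drummond Township: $2,394,300 × 0.00157 = $3,759.051
Total = $71,795.817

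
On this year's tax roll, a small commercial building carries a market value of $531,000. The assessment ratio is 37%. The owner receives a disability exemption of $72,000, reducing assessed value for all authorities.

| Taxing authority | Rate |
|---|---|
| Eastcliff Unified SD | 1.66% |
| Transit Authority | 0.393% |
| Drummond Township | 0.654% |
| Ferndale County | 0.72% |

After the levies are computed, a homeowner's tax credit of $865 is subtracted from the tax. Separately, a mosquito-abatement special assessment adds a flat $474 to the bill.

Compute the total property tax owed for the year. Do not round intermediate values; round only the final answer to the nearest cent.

Assessed value = $531,000 × 0.37 = $196,470
Taxable value = $196,470 − $72,000 = $124,470
Eastcliff Unified SD: $124,470 × 0.0166 = $2,066.202
Transit Authority: $124,470 × 0.00393 = $489.1671
Drummond Township: $124,470 × 0.00654 = $814.0338
Ferndale County: $124,470 × 0.0072 = $896.184
Levies subtotal = $4,265.5869
After credit = $4,265.5869 − $865 = $3,400.5869
Total = $3,400.5869 + $474 = $3,874.5869

$3,874.59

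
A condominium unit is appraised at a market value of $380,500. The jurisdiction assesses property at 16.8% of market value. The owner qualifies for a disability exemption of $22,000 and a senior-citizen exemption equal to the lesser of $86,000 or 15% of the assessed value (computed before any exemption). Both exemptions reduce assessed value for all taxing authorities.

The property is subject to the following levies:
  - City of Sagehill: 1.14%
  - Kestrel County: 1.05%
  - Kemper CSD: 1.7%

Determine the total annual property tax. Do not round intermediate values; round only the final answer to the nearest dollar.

$1,258

Assessed value = $380,500 × 0.168 = $63,924
Senior-citizen exemption = min($86,000, 15% × $63,924) = min($86,000, $9,588.6) = $9,588.6 (percentage binds)
Taxable value = $63,924 − $22,000 − $9,588.6 = $32,335.4
City of Sagehill: $32,335.4 × 0.0114 = $368.62356
Kestrel County: $32,335.4 × 0.0105 = $339.5217
Kemper CSD: $32,335.4 × 0.017 = $549.7018
Total = $1,257.84706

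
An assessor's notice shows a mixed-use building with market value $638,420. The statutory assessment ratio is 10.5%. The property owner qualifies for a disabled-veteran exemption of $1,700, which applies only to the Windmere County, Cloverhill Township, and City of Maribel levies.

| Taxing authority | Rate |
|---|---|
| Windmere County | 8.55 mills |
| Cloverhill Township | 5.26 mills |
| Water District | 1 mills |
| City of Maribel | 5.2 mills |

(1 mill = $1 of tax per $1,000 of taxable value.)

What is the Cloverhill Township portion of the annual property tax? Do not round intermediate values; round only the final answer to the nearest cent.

Assessed value = $638,420 × 0.105 = $67,034.1
Cloverhill Township taxable value = $67,034.1 − $1,700 = $65,334.1
Cloverhill Township levy = $65,334.1 × 0.00526 = $343.657366

$343.66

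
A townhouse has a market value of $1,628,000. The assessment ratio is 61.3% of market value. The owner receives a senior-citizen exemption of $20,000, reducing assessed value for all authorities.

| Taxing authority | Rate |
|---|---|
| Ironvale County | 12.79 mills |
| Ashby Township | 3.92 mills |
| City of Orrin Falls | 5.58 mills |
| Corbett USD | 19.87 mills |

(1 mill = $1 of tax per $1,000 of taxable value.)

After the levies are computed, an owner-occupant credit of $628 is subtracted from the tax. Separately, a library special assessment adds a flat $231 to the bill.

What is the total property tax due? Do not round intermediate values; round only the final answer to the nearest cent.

Assessed value = $1,628,000 × 0.613 = $997,964
Taxable value = $997,964 − $20,000 = $977,964
Ironvale County: $977,964 × 0.01279 = $12,508.15956
Ashby Township: $977,964 × 0.00392 = $3,833.61888
City of Orrin Falls: $977,964 × 0.00558 = $5,457.03912
Corbett USD: $977,964 × 0.01987 = $19,432.14468
Levies subtotal = $41,230.96224
After credit = $41,230.96224 − $628 = $40,602.96224
Total = $40,602.96224 + $231 = $40,833.96224

$40,833.96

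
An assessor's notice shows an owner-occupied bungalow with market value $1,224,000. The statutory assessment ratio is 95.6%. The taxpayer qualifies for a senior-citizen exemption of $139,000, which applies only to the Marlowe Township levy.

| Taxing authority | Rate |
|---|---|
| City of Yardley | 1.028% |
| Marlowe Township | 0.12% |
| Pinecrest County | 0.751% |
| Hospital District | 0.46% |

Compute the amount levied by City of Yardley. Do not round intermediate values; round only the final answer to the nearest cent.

$12,029.08

Assessed value = $1,224,000 × 0.956 = $1,170,144
City of Yardley taxable value = $1,170,144 (exemption does not apply)
City of Yardley levy = $1,170,144 × 0.01028 = $12,029.08032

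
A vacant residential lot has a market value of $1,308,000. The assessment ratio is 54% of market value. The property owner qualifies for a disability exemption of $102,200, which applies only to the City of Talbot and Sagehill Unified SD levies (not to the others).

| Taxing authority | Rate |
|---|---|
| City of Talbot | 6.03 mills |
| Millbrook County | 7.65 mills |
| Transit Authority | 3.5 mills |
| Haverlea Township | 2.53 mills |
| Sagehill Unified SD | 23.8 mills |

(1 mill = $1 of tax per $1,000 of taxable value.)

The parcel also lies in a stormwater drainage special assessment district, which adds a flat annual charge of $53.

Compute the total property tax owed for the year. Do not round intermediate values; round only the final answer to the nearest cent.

Assessed value = $1,308,000 × 0.54 = $706,320
City of Talbot: ($706,320 − $102,200) × 0.00603 = $604,120 × 0.00603 = $3,642.8436
Millbrook County: $706,320 × 0.00765 = $5,403.348
Transit Authority: $706,320 × 0.0035 = $2,472.12
Haverlea Township: $706,320 × 0.00253 = $1,786.9896
Sagehill Unified SD: ($706,320 − $102,200) × 0.0238 = $604,120 × 0.0238 = $14,378.056
Levies subtotal = $27,683.3572
Total = $27,683.3572 + $53 = $27,736.3572

$27,736.36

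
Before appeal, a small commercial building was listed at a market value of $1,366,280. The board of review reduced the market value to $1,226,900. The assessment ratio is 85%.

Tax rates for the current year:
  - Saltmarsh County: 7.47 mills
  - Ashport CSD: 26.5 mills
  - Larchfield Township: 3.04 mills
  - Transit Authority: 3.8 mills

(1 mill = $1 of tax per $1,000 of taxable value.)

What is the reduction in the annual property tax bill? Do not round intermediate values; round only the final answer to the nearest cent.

$4,834.88

Old assessed value = $1,366,280 × 0.85 = $1,161,338
New assessed value = $1,226,900 × 0.85 = $1,042,865
Combined rate = 0.00747 + 0.0265 + 0.00304 + 0.0038 = 0.04081
Old tax = $1,161,338 × 0.04081 = $47,394.20378
New tax = $1,042,865 × 0.04081 = $42,559.32065
Reduction = $47,394.20378 − $42,559.32065 = $4,834.88313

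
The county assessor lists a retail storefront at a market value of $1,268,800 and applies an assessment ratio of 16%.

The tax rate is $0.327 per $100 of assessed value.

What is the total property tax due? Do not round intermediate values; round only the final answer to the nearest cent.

$663.84

Assessed value = $1,268,800 × 0.16 = $203,008
Tax = $203,008 × 0.00327 = $663.83616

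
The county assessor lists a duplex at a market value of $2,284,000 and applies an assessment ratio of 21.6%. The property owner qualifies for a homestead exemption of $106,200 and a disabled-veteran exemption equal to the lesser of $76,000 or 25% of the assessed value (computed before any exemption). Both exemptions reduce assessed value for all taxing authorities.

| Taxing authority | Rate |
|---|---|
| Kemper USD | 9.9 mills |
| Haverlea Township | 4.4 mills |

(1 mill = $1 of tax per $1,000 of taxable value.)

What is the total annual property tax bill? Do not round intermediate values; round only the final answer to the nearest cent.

Assessed value = $2,284,000 × 0.216 = $493,344
Disabled-veteran exemption = min($76,000, 25% × $493,344) = min($76,000, $123,336) = $76,000 (dollar cap binds)
Taxable value = $493,344 − $106,200 − $76,000 = $311,144
Kemper USD: $311,144 × 0.0099 = $3,080.3256
Haverlea Township: $311,144 × 0.0044 = $1,369.0336
Total = $4,449.3592

$4,449.36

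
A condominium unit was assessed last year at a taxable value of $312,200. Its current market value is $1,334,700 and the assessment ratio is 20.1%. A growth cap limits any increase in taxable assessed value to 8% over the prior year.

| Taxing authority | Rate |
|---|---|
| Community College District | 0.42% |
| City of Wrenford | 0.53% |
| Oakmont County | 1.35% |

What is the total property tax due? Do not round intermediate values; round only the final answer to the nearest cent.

Uncapped assessed value = $1,334,700 × 0.201 = $268,274.7
Cap limit = $312,200 × 1.08 = $337,176
Taxable assessed value = min($268,274.7, $337,176) = $268,274.7 (cap does not bind)
Community College District: $268,274.7 × 0.0042 = $1,126.75374
City of Wrenford: $268,274.7 × 0.0053 = $1,421.85591
Oakmont County: $268,274.7 × 0.0135 = $3,621.70845
Total = $6,170.3181

$6,170.32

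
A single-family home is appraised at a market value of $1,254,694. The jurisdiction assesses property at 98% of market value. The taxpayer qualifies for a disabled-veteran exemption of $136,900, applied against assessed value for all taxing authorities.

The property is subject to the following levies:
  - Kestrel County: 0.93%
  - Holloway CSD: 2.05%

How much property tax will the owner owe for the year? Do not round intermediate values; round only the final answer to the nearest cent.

$32,562.46

Assessed value = $1,254,694 × 0.98 = $1,229,600.12
Taxable value = $1,229,600.12 − $136,900 = $1,092,700.12
Kestrel County: $1,092,700.12 × 0.0093 = $10,162.111116
Holloway CSD: $1,092,700.12 × 0.0205 = $22,400.35246
Total = $10,162.111116 + $22,400.35246 = $32,562.463576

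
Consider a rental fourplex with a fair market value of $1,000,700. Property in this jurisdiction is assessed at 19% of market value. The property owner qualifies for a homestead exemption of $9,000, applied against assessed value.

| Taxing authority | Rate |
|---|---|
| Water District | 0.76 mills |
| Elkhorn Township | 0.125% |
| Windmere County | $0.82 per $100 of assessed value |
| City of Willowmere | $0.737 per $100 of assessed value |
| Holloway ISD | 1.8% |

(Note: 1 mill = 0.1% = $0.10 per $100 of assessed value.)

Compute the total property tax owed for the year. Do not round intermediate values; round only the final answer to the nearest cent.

$6,444.71

Assessed value = $1,000,700 × 0.19 = $190,133
Taxable value = $190,133 − $9,000 = $181,133
Water District: $181,133 × 0.00076 = $137.66108
Elkhorn Township: $181,133 × 0.00125 = $226.41625
Windmere County: $181,133 × 0.0082 = $1,485.2906
City of Willowmere: $181,133 × 0.00737 = $1,334.95021
Holloway ISD: $181,133 × 0.018 = $3,260.394
Total = $6,444.71214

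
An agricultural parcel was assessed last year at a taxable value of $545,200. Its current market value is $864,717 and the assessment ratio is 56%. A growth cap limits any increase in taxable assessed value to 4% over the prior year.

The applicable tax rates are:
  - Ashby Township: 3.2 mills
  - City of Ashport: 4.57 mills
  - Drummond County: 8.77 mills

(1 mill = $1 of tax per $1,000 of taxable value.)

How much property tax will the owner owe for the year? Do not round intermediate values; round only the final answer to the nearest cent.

$8,009.35

Uncapped assessed value = $864,717 × 0.56 = $484,241.52
Cap limit = $545,200 × 1.04 = $567,008
Taxable assessed value = min($484,241.52, $567,008) = $484,241.52 (cap does not bind)
Ashby Township: $484,241.52 × 0.0032 = $1,549.572864
City of Ashport: $484,241.52 × 0.00457 = $2,212.9837464
Drummond County: $484,241.52 × 0.00877 = $4,246.7981304
Total = $8,009.3547408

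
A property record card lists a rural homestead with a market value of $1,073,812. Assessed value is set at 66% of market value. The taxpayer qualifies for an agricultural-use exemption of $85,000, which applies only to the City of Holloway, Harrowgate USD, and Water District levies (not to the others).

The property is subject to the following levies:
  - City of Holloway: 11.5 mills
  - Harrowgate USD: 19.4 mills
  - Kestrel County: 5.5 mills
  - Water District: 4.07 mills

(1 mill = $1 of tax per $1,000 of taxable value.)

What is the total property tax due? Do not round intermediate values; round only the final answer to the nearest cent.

Assessed value = $1,073,812 × 0.66 = $708,715.92
City of Holloway: ($708,715.92 − $85,000) × 0.0115 = $623,715.92 × 0.0115 = $7,172.73308
Harrowgate USD: ($708,715.92 − $85,000) × 0.0194 = $623,715.92 × 0.0194 = $12,100.088848
Kestrel County: $708,715.92 × 0.0055 = $3,897.93756
Water District: ($708,715.92 − $85,000) × 0.00407 = $623,715.92 × 0.00407 = $2,538.5237944
Total = $25,709.2832824

$25,709.28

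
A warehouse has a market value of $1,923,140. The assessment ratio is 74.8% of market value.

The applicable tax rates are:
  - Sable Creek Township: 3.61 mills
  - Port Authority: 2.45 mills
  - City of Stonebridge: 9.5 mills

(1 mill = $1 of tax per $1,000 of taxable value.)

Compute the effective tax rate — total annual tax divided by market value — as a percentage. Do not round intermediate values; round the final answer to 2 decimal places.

1.16%

Assessed value = $1,923,140 × 0.748 = $1,438,508.72
Sable Creek Township: $1,438,508.72 × 0.00361 = $5,193.0164792
Port Authority: $1,438,508.72 × 0.00245 = $3,524.346364
City of Stonebridge: $1,438,508.72 × 0.0095 = $13,665.83284
Total tax = $22,383.1956832
Effective rate = $22,383.1956832 ÷ $1,923,140 = 1.16% of market value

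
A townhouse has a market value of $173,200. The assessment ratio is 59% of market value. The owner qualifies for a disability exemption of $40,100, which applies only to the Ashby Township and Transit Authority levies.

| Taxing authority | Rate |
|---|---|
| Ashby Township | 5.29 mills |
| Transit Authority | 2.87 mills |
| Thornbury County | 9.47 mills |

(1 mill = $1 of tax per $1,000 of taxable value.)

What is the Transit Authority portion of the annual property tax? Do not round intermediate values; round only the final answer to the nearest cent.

$178.19

Assessed value = $173,200 × 0.59 = $102,188
Transit Authority taxable value = $102,188 − $40,100 = $62,088
Transit Authority levy = $62,088 × 0.00287 = $178.19256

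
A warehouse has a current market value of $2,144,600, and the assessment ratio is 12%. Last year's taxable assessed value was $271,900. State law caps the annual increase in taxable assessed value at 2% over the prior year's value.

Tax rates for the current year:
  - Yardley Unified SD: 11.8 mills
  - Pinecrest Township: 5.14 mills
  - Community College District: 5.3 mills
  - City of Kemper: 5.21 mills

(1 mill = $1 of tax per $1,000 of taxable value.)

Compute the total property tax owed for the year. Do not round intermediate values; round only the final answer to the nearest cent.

$7,064.31

Uncapped assessed value = $2,144,600 × 0.12 = $257,352
Cap limit = $271,900 × 1.02 = $277,338
Taxable assessed value = min($257,352, $277,338) = $257,352 (cap does not bind)
Yardley Unified SD: $257,352 × 0.0118 = $3,036.7536
Pinecrest Township: $257,352 × 0.00514 = $1,322.78928
Community College District: $257,352 × 0.0053 = $1,363.9656
City of Kemper: $257,352 × 0.00521 = $1,340.80392
Total = $7,064.3124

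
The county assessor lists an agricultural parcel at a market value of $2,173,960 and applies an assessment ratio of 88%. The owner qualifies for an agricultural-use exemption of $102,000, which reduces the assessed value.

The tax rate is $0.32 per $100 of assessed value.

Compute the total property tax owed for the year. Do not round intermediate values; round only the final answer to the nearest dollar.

$5,795

Assessed value = $2,173,960 × 0.88 = $1,913,084.8
Taxable value = $1,913,084.8 − $102,000 = $1,811,084.8
Tax = $1,811,084.8 × 0.0032 = $5,795.47136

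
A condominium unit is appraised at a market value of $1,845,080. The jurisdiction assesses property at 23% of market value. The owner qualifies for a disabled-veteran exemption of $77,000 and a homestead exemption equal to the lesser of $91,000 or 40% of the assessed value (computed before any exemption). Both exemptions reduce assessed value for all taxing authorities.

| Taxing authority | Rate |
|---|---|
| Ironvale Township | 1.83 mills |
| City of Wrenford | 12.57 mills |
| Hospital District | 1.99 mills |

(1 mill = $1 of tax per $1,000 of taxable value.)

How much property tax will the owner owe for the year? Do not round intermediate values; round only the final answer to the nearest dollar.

Assessed value = $1,845,080 × 0.23 = $424,368.4
Homestead exemption = min($91,000, 40% × $424,368.4) = min($91,000, $169,747.36) = $91,000 (dollar cap binds)
Taxable value = $424,368.4 − $77,000 − $91,000 = $256,368.4
Ironvale Township: $256,368.4 × 0.00183 = $469.154172
City of Wrenford: $256,368.4 × 0.01257 = $3,222.550788
Hospital District: $256,368.4 × 0.00199 = $510.173116
Total = $4,201.878076

$4,202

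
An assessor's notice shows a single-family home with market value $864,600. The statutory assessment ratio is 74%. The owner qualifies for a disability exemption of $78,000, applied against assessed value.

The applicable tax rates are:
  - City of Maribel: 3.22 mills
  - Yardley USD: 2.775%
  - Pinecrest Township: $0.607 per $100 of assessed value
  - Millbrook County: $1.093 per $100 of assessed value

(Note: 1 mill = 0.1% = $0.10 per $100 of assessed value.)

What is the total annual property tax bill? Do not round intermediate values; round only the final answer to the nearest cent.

$26,949.74

Assessed value = $864,600 × 0.74 = $639,804
Taxable value = $639,804 − $78,000 = $561,804
City of Maribel: $561,804 × 0.00322 = $1,809.00888
Yardley USD: $561,804 × 0.02775 = $15,590.061
Pinecrest Township: $561,804 × 0.00607 = $3,410.15028
Millbrook County: $561,804 × 0.01093 = $6,140.51772
Total = $26,949.73788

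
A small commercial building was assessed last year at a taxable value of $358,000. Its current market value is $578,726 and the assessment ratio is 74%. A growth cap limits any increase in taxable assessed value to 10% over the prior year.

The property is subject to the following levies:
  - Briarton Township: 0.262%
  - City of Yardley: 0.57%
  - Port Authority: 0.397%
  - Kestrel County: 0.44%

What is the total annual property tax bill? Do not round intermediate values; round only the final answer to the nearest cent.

$6,572.52

Uncapped assessed value = $578,726 × 0.74 = $428,257.24
Cap limit = $358,000 × 1.1 = $393,800
Taxable assessed value = min($428,257.24, $393,800) = $393,800 (cap binds)
Briarton Township: $393,800 × 0.00262 = $1,031.756
City of Yardley: $393,800 × 0.0057 = $2,244.66
Port Authority: $393,800 × 0.00397 = $1,563.386
Kestrel County: $393,800 × 0.0044 = $1,732.72
Total = $6,572.522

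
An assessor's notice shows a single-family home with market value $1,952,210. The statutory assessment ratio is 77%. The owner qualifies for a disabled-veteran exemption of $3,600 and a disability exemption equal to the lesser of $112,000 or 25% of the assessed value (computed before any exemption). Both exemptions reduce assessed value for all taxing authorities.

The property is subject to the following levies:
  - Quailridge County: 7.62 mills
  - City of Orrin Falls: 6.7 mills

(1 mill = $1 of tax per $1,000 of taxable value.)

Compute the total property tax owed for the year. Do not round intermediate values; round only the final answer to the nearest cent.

Assessed value = $1,952,210 × 0.77 = $1,503,201.7
Disability exemption = min($112,000, 25% × $1,503,201.7) = min($112,000, $375,800.425) = $112,000 (dollar cap binds)
Taxable value = $1,503,201.7 − $3,600 − $112,000 = $1,387,601.7
Quailridge County: $1,387,601.7 × 0.00762 = $10,573.524954
City of Orrin Falls: $1,387,601.7 × 0.0067 = $9,296.93139
Total = $19,870.456344

$19,870.46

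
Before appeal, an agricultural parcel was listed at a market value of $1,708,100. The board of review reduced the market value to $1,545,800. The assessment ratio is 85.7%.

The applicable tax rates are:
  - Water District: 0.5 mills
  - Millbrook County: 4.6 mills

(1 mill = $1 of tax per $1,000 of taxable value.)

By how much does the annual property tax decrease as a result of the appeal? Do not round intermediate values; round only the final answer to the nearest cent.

$709.36

Old assessed value = $1,708,100 × 0.857 = $1,463,841.7
New assessed value = $1,545,800 × 0.857 = $1,324,750.6
Combined rate = 0.0005 + 0.0046 = 0.0051
Old tax = $1,463,841.7 × 0.0051 = $7,465.59267
New tax = $1,324,750.6 × 0.0051 = $6,756.22806
Reduction = $7,465.59267 − $6,756.22806 = $709.36461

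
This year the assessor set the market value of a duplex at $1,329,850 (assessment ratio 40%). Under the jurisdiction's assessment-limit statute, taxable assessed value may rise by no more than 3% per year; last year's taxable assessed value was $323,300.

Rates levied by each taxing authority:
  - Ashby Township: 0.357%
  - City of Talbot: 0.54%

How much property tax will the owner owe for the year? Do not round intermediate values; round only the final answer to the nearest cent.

$2,987.00

Uncapped assessed value = $1,329,850 × 0.4 = $531,940
Cap limit = $323,300 × 1.03 = $332,999
Taxable assessed value = min($531,940, $332,999) = $332,999 (cap binds)
Ashby Township: $332,999 × 0.00357 = $1,188.80643
City of Talbot: $332,999 × 0.0054 = $1,798.1946
Total = $2,987.00103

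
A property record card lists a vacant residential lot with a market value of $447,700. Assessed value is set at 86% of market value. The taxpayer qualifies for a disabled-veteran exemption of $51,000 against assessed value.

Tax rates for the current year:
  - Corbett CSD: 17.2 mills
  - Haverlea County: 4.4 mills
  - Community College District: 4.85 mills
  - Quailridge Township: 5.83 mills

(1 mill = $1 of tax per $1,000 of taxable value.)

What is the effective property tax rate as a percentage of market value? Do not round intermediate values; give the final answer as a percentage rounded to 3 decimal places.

2.408%

Assessed value = $447,700 × 0.86 = $385,022
Taxable value = $385,022 − $51,000 = $334,022
Corbett CSD: $334,022 × 0.0172 = $5,745.1784
Haverlea County: $334,022 × 0.0044 = $1,469.6968
Community College District: $334,022 × 0.00485 = $1,620.0067
Quailridge Township: $334,022 × 0.00583 = $1,947.34826
Total tax = $10,782.23016
Effective rate = $10,782.23016 ÷ $447,700 = 2.408% of market value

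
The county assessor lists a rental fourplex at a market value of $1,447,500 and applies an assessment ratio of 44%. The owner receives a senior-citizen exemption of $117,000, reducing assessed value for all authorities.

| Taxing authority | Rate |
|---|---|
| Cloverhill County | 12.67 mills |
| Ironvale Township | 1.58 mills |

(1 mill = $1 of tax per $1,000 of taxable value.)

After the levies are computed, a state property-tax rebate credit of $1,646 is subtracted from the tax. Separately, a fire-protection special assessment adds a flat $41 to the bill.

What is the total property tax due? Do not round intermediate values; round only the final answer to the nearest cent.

$5,803.58

Assessed value = $1,447,500 × 0.44 = $636,900
Taxable value = $636,900 − $117,000 = $519,900
Cloverhill County: $519,900 × 0.01267 = $6,587.133
Ironvale Township: $519,900 × 0.00158 = $821.442
Levies subtotal = $7,408.575
After credit = $7,408.575 − $1,646 = $5,762.575
Total = $5,762.575 + $41 = $5,803.575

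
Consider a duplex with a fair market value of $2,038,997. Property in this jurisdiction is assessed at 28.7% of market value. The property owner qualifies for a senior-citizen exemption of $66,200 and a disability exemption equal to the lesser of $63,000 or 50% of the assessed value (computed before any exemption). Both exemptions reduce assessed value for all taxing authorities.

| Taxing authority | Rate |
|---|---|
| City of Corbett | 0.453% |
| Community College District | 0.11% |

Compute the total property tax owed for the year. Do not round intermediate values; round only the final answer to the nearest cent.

Assessed value = $2,038,997 × 0.287 = $585,192.139
Disability exemption = min($63,000, 50% × $585,192.139) = min($63,000, $292,596.0695) = $63,000 (dollar cap binds)
Taxable value = $585,192.139 − $66,200 − $63,000 = $455,992.139
City of Corbett: $455,992.139 × 0.00453 = $2,065.64438967
Community College District: $455,992.139 × 0.0011 = $501.5913529
Total = $2,567.23574257

$2,567.24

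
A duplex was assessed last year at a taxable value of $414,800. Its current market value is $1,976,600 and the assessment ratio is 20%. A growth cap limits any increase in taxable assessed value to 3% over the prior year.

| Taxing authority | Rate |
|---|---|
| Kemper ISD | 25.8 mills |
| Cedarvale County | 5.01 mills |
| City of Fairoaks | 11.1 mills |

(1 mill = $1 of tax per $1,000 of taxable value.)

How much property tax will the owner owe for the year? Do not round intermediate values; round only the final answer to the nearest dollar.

Uncapped assessed value = $1,976,600 × 0.2 = $395,320
Cap limit = $414,800 × 1.03 = $427,244
Taxable assessed value = min($395,320, $427,244) = $395,320 (cap does not bind)
Kemper ISD: $395,320 × 0.0258 = $10,199.256
Cedarvale County: $395,320 × 0.00501 = $1,980.5532
City of Fairoaks: $395,320 × 0.0111 = $4,388.052
Total = $16,567.8612

$16,568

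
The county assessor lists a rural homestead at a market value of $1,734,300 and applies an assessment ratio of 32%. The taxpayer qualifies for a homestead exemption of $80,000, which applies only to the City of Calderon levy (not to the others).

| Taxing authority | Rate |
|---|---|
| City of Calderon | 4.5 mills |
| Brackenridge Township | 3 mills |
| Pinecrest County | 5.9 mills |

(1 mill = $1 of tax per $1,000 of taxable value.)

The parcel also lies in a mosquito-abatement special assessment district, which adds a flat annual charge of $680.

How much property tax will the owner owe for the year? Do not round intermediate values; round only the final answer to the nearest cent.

$7,756.68

Assessed value = $1,734,300 × 0.32 = $554,976
City of Calderon: ($554,976 − $80,000) × 0.0045 = $474,976 × 0.0045 = $2,137.392
Brackenridge Township: $554,976 × 0.003 = $1,664.928
Pinecrest County: $554,976 × 0.0059 = $3,274.3584
Levies subtotal = $7,076.6784
Total = $7,076.6784 + $680 = $7,756.6784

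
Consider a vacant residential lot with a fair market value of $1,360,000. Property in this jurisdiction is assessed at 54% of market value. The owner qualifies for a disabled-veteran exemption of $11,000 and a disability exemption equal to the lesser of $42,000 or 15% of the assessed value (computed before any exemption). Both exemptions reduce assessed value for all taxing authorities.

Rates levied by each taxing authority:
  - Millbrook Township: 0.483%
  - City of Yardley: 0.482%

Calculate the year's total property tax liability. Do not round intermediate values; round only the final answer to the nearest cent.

Assessed value = $1,360,000 × 0.54 = $734,400
Disability exemption = min($42,000, 15% × $734,400) = min($42,000, $110,160) = $42,000 (dollar cap binds)
Taxable value = $734,400 − $11,000 − $42,000 = $681,400
Millbrook Township: $681,400 × 0.00483 = $3,291.162
City of Yardley: $681,400 × 0.00482 = $3,284.348
Total = $6,575.51

$6,575.51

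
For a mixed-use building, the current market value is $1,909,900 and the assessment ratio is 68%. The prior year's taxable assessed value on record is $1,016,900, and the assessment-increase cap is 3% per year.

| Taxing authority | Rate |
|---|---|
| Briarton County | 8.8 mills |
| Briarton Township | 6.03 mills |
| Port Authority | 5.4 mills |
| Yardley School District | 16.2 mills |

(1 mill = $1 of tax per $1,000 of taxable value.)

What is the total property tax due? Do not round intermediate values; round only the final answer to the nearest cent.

$38,157.04

Uncapped assessed value = $1,909,900 × 0.68 = $1,298,732
Cap limit = $1,016,900 × 1.03 = $1,047,407
Taxable assessed value = min($1,298,732, $1,047,407) = $1,047,407 (cap binds)
Briarton County: $1,047,407 × 0.0088 = $9,217.1816
Briarton Township: $1,047,407 × 0.00603 = $6,315.86421
Port Authority: $1,047,407 × 0.0054 = $5,655.9978
Yardley School District: $1,047,407 × 0.0162 = $16,967.9934
Total = $38,157.03701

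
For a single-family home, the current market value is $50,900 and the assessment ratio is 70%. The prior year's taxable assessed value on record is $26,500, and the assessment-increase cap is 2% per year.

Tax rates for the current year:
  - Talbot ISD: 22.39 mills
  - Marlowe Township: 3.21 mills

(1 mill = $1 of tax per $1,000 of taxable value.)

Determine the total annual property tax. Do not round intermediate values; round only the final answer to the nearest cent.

Uncapped assessed value = $50,900 × 0.7 = $35,630
Cap limit = $26,500 × 1.02 = $27,030
Taxable assessed value = min($35,630, $27,030) = $27,030 (cap binds)
Talbot ISD: $27,030 × 0.02239 = $605.2017
Marlowe Township: $27,030 × 0.00321 = $86.7663
Total = $691.968

$691.97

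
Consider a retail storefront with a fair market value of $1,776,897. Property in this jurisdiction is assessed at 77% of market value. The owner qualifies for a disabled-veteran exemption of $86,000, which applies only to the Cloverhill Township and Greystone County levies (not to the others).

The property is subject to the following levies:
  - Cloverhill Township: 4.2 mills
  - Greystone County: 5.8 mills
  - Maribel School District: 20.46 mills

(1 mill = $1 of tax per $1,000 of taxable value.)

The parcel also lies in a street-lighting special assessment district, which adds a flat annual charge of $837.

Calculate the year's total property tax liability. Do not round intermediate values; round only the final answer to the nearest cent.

Assessed value = $1,776,897 × 0.77 = $1,368,210.69
Cloverhill Township: ($1,368,210.69 − $86,000) × 0.0042 = $1,282,210.69 × 0.0042 = $5,385.284898
Greystone County: ($1,368,210.69 − $86,000) × 0.0058 = $1,282,210.69 × 0.0058 = $7,436.822002
Maribel School District: $1,368,210.69 × 0.02046 = $27,993.5907174
Levies subtotal = $40,815.6976174
Total = $40,815.6976174 + $837 = $41,652.6976174

$41,652.70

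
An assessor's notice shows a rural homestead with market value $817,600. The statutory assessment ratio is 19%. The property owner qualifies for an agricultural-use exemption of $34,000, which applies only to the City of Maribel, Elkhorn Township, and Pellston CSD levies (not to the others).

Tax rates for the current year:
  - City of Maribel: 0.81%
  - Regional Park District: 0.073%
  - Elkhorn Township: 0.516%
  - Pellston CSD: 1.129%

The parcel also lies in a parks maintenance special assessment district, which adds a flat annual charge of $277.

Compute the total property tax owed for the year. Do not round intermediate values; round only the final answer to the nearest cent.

$3,369.40

Assessed value = $817,600 × 0.19 = $155,344
City of Maribel: ($155,344 − $34,000) × 0.0081 = $121,344 × 0.0081 = $982.8864
Regional Park District: $155,344 × 0.00073 = $113.40112
Elkhorn Township: ($155,344 − $34,000) × 0.00516 = $121,344 × 0.00516 = $626.13504
Pellston CSD: ($155,344 − $34,000) × 0.01129 = $121,344 × 0.01129 = $1,369.97376
Levies subtotal = $3,092.39632
Total = $3,092.39632 + $277 = $3,369.39632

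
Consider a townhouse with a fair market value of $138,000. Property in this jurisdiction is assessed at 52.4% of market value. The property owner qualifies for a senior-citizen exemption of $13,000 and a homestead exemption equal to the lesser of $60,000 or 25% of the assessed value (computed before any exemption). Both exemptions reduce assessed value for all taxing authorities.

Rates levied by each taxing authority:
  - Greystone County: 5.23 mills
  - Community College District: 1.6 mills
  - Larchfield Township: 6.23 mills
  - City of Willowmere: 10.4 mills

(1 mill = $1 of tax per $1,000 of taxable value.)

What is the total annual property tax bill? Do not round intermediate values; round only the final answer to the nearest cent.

$967.35

Assessed value = $138,000 × 0.524 = $72,312
Homestead exemption = min($60,000, 25% × $72,312) = min($60,000, $18,078) = $18,078 (percentage binds)
Taxable value = $72,312 − $13,000 − $18,078 = $41,234
Greystone County: $41,234 × 0.00523 = $215.65382
Community College District: $41,234 × 0.0016 = $65.9744
Larchfield Township: $41,234 × 0.00623 = $256.88782
City of Willowmere: $41,234 × 0.0104 = $428.8336
Total = $967.34964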